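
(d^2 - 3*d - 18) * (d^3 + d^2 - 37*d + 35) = d^5 - 2*d^4 - 58*d^3 + 128*d^2 + 561*d - 630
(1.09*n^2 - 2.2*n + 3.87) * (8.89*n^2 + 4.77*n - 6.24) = 9.6901*n^4 - 14.3587*n^3 + 17.1087*n^2 + 32.1879*n - 24.1488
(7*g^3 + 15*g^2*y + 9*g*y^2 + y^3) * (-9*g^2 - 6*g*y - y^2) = -63*g^5 - 177*g^4*y - 178*g^3*y^2 - 78*g^2*y^3 - 15*g*y^4 - y^5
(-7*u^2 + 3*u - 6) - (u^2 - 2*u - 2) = -8*u^2 + 5*u - 4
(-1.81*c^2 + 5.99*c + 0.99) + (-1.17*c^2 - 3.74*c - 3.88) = -2.98*c^2 + 2.25*c - 2.89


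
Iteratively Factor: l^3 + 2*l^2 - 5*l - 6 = (l - 2)*(l^2 + 4*l + 3) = (l - 2)*(l + 3)*(l + 1)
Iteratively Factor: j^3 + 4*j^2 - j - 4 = (j + 1)*(j^2 + 3*j - 4) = (j + 1)*(j + 4)*(j - 1)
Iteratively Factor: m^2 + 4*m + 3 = (m + 3)*(m + 1)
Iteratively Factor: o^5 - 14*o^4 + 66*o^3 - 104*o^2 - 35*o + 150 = (o - 2)*(o^4 - 12*o^3 + 42*o^2 - 20*o - 75) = (o - 3)*(o - 2)*(o^3 - 9*o^2 + 15*o + 25) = (o - 5)*(o - 3)*(o - 2)*(o^2 - 4*o - 5) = (o - 5)^2*(o - 3)*(o - 2)*(o + 1)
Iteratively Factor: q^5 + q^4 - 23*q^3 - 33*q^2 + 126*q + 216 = (q + 3)*(q^4 - 2*q^3 - 17*q^2 + 18*q + 72) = (q + 3)^2*(q^3 - 5*q^2 - 2*q + 24) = (q - 3)*(q + 3)^2*(q^2 - 2*q - 8) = (q - 3)*(q + 2)*(q + 3)^2*(q - 4)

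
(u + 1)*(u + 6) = u^2 + 7*u + 6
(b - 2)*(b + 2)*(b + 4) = b^3 + 4*b^2 - 4*b - 16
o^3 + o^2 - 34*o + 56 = (o - 4)*(o - 2)*(o + 7)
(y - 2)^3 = y^3 - 6*y^2 + 12*y - 8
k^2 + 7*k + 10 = (k + 2)*(k + 5)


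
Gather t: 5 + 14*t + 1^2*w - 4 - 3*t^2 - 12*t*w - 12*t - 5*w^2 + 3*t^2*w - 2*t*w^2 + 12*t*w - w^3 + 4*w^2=t^2*(3*w - 3) + t*(2 - 2*w^2) - w^3 - w^2 + w + 1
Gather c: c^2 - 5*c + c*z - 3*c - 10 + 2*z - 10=c^2 + c*(z - 8) + 2*z - 20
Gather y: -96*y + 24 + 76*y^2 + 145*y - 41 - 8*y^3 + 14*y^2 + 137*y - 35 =-8*y^3 + 90*y^2 + 186*y - 52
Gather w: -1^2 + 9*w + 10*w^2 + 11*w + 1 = 10*w^2 + 20*w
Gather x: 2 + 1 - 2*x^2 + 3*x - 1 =-2*x^2 + 3*x + 2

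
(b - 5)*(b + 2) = b^2 - 3*b - 10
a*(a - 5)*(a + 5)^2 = a^4 + 5*a^3 - 25*a^2 - 125*a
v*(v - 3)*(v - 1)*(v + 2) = v^4 - 2*v^3 - 5*v^2 + 6*v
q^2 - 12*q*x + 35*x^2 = (q - 7*x)*(q - 5*x)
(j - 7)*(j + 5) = j^2 - 2*j - 35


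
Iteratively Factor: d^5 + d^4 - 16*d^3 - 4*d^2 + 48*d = (d - 3)*(d^4 + 4*d^3 - 4*d^2 - 16*d) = (d - 3)*(d + 4)*(d^3 - 4*d) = d*(d - 3)*(d + 4)*(d^2 - 4) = d*(d - 3)*(d - 2)*(d + 4)*(d + 2)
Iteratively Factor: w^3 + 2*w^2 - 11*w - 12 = (w + 4)*(w^2 - 2*w - 3) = (w + 1)*(w + 4)*(w - 3)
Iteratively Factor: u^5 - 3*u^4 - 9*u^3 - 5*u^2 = (u + 1)*(u^4 - 4*u^3 - 5*u^2) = (u - 5)*(u + 1)*(u^3 + u^2) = (u - 5)*(u + 1)^2*(u^2) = u*(u - 5)*(u + 1)^2*(u)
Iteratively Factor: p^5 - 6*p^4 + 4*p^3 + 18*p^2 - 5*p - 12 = (p - 3)*(p^4 - 3*p^3 - 5*p^2 + 3*p + 4) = (p - 3)*(p - 1)*(p^3 - 2*p^2 - 7*p - 4) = (p - 3)*(p - 1)*(p + 1)*(p^2 - 3*p - 4) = (p - 3)*(p - 1)*(p + 1)^2*(p - 4)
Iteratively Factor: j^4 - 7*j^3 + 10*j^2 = (j - 2)*(j^3 - 5*j^2) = j*(j - 2)*(j^2 - 5*j) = j^2*(j - 2)*(j - 5)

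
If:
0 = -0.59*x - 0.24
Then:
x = -0.41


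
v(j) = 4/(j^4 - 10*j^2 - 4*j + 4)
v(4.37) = 0.02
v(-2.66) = -0.66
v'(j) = 4*(-4*j^3 + 20*j + 4)/(j^4 - 10*j^2 - 4*j + 4)^2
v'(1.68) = 0.14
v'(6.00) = 0.00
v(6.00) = 0.00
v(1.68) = -0.17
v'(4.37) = -0.04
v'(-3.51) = 0.20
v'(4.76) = -0.02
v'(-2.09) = -0.03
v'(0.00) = 1.00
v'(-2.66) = 2.85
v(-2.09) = -0.33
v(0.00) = 1.00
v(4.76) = 0.01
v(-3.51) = 0.09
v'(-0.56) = -2.53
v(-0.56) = 1.25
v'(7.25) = -0.00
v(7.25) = 0.00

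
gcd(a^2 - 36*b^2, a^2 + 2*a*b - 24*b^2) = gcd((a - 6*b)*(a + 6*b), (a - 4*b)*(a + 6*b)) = a + 6*b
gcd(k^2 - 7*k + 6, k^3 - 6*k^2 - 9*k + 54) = k - 6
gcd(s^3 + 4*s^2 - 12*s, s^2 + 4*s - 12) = s^2 + 4*s - 12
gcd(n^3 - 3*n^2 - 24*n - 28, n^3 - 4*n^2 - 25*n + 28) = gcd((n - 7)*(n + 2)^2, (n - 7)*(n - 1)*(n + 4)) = n - 7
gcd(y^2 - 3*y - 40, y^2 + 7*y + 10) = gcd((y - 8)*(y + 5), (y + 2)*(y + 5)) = y + 5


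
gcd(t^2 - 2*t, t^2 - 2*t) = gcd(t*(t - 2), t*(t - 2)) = t^2 - 2*t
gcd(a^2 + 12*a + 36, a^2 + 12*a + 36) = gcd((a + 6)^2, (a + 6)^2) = a^2 + 12*a + 36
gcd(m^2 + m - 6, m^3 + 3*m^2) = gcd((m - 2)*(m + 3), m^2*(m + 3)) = m + 3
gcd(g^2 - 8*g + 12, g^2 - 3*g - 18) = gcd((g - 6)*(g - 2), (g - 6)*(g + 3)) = g - 6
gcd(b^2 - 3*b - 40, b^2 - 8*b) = b - 8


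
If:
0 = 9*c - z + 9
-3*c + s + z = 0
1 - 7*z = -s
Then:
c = -71/69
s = -65/23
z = -6/23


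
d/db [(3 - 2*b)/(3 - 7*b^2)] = 2*(-7*b^2 + 21*b - 3)/(49*b^4 - 42*b^2 + 9)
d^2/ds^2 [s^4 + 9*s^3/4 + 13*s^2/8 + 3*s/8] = 12*s^2 + 27*s/2 + 13/4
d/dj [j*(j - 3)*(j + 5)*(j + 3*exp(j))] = 3*j^3*exp(j) + 4*j^3 + 15*j^2*exp(j) + 6*j^2 - 33*j*exp(j) - 30*j - 45*exp(j)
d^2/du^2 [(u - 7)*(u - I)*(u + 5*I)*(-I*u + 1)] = -12*I*u^2 + u*(30 + 42*I) - 70 - 2*I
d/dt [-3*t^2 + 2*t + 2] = 2 - 6*t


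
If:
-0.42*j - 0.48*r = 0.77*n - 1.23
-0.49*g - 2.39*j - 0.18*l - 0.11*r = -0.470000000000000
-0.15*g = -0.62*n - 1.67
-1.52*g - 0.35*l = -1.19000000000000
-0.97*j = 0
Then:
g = 2.69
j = 0.00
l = -8.28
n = -2.04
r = 5.84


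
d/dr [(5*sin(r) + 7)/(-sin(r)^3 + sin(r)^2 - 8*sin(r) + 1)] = (10*sin(r)^3 + 16*sin(r)^2 - 14*sin(r) + 61)*cos(r)/(sin(r)^3 - sin(r)^2 + 8*sin(r) - 1)^2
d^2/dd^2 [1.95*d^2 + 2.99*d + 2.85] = 3.90000000000000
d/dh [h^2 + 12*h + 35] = 2*h + 12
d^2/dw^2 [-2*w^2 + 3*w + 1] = -4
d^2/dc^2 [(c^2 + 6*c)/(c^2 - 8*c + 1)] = 2*(14*c^3 - 3*c^2 - 18*c + 49)/(c^6 - 24*c^5 + 195*c^4 - 560*c^3 + 195*c^2 - 24*c + 1)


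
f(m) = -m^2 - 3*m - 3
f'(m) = -2*m - 3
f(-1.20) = -0.84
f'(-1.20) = -0.60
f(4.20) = -33.24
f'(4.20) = -11.40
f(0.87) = -6.37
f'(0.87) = -4.74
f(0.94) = -6.70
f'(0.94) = -4.88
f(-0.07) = -2.79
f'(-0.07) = -2.86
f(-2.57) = -1.89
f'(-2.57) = 2.14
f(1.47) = -9.57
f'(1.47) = -5.94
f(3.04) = -21.36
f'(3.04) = -9.08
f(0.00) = -3.00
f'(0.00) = -3.00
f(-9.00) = -57.00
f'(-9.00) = 15.00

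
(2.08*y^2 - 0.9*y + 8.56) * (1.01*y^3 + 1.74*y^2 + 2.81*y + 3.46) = 2.1008*y^5 + 2.7102*y^4 + 12.9244*y^3 + 19.5622*y^2 + 20.9396*y + 29.6176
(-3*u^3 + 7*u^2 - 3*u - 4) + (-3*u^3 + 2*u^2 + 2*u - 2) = -6*u^3 + 9*u^2 - u - 6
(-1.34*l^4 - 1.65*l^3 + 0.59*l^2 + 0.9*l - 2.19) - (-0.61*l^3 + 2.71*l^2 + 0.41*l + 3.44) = -1.34*l^4 - 1.04*l^3 - 2.12*l^2 + 0.49*l - 5.63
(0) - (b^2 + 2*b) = -b^2 - 2*b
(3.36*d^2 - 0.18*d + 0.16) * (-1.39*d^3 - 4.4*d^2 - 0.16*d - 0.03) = -4.6704*d^5 - 14.5338*d^4 + 0.032*d^3 - 0.776*d^2 - 0.0202*d - 0.0048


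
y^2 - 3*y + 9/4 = (y - 3/2)^2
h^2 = h^2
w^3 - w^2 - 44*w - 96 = (w - 8)*(w + 3)*(w + 4)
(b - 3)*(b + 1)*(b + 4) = b^3 + 2*b^2 - 11*b - 12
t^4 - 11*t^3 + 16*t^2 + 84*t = t*(t - 7)*(t - 6)*(t + 2)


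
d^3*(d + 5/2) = d^4 + 5*d^3/2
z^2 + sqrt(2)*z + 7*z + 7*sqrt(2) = (z + 7)*(z + sqrt(2))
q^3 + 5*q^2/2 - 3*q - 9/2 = (q - 3/2)*(q + 1)*(q + 3)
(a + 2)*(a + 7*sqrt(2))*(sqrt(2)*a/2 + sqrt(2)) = sqrt(2)*a^3/2 + 2*sqrt(2)*a^2 + 7*a^2 + 2*sqrt(2)*a + 28*a + 28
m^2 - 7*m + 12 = (m - 4)*(m - 3)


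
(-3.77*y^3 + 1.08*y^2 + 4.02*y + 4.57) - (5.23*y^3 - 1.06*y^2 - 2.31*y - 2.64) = -9.0*y^3 + 2.14*y^2 + 6.33*y + 7.21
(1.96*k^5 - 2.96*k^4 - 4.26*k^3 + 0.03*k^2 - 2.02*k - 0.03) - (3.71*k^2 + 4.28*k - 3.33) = 1.96*k^5 - 2.96*k^4 - 4.26*k^3 - 3.68*k^2 - 6.3*k + 3.3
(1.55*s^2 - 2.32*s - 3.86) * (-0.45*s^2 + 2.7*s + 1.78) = -0.6975*s^4 + 5.229*s^3 - 1.768*s^2 - 14.5516*s - 6.8708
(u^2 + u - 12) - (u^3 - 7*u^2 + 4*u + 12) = -u^3 + 8*u^2 - 3*u - 24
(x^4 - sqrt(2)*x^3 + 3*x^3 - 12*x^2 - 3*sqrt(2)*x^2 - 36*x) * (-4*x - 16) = -4*x^5 - 28*x^4 + 4*sqrt(2)*x^4 + 28*sqrt(2)*x^3 + 48*sqrt(2)*x^2 + 336*x^2 + 576*x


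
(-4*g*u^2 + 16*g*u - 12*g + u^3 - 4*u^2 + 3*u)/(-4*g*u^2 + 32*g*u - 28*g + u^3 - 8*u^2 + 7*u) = (u - 3)/(u - 7)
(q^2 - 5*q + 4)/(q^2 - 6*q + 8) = (q - 1)/(q - 2)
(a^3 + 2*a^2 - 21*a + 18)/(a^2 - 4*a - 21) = (-a^3 - 2*a^2 + 21*a - 18)/(-a^2 + 4*a + 21)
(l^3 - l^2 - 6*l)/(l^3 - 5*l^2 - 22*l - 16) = l*(l - 3)/(l^2 - 7*l - 8)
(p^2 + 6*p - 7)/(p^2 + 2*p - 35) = (p - 1)/(p - 5)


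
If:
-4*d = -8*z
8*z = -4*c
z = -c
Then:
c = 0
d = 0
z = 0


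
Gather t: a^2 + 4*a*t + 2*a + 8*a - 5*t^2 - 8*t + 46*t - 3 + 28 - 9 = a^2 + 10*a - 5*t^2 + t*(4*a + 38) + 16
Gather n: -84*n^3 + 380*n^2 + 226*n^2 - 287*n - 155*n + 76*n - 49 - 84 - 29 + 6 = -84*n^3 + 606*n^2 - 366*n - 156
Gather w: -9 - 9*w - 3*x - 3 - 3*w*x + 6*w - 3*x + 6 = w*(-3*x - 3) - 6*x - 6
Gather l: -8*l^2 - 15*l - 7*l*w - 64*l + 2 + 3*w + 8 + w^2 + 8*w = -8*l^2 + l*(-7*w - 79) + w^2 + 11*w + 10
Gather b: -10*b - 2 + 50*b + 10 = 40*b + 8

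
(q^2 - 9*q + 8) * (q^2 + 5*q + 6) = q^4 - 4*q^3 - 31*q^2 - 14*q + 48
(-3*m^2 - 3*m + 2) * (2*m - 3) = -6*m^3 + 3*m^2 + 13*m - 6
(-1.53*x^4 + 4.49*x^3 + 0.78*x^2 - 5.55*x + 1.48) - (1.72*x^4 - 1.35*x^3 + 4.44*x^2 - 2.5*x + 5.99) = -3.25*x^4 + 5.84*x^3 - 3.66*x^2 - 3.05*x - 4.51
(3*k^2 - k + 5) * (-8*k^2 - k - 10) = -24*k^4 + 5*k^3 - 69*k^2 + 5*k - 50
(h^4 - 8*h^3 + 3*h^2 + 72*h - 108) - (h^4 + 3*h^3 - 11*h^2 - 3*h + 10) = -11*h^3 + 14*h^2 + 75*h - 118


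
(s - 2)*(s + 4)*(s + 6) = s^3 + 8*s^2 + 4*s - 48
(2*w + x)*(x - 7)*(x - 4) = 2*w*x^2 - 22*w*x + 56*w + x^3 - 11*x^2 + 28*x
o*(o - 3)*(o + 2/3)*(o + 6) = o^4 + 11*o^3/3 - 16*o^2 - 12*o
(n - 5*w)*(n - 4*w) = n^2 - 9*n*w + 20*w^2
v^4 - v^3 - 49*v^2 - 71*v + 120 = (v - 8)*(v - 1)*(v + 3)*(v + 5)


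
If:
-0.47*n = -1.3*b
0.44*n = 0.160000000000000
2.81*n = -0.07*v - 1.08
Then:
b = 0.13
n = 0.36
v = -30.03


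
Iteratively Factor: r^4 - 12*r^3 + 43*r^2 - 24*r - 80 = (r - 5)*(r^3 - 7*r^2 + 8*r + 16) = (r - 5)*(r + 1)*(r^2 - 8*r + 16) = (r - 5)*(r - 4)*(r + 1)*(r - 4)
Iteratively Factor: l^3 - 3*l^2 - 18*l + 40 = (l + 4)*(l^2 - 7*l + 10) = (l - 2)*(l + 4)*(l - 5)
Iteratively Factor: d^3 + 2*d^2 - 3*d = (d + 3)*(d^2 - d) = (d - 1)*(d + 3)*(d)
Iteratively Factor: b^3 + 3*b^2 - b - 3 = (b + 1)*(b^2 + 2*b - 3) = (b - 1)*(b + 1)*(b + 3)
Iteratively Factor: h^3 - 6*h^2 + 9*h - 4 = (h - 1)*(h^2 - 5*h + 4) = (h - 1)^2*(h - 4)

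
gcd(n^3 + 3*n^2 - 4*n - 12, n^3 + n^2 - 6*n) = n^2 + n - 6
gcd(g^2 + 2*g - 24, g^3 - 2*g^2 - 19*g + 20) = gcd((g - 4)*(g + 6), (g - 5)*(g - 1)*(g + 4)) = 1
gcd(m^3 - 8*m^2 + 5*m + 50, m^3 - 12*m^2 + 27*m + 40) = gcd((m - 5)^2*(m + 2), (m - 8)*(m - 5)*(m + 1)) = m - 5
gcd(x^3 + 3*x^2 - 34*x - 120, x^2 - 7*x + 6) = x - 6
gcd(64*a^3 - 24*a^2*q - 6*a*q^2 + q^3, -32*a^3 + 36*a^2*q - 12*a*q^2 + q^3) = 16*a^2 - 10*a*q + q^2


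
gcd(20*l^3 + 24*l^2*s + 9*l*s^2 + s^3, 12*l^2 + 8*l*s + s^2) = 2*l + s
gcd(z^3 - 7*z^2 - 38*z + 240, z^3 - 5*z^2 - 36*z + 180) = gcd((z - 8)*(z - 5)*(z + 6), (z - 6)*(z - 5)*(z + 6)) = z^2 + z - 30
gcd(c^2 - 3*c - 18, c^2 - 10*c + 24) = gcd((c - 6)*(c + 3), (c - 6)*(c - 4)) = c - 6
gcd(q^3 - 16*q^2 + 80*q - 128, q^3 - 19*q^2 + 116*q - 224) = q^2 - 12*q + 32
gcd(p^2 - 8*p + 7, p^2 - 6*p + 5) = p - 1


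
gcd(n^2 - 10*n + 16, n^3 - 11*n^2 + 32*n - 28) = n - 2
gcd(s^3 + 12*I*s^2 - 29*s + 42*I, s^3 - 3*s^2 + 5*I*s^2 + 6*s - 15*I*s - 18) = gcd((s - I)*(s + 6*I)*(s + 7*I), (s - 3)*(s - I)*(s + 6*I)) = s^2 + 5*I*s + 6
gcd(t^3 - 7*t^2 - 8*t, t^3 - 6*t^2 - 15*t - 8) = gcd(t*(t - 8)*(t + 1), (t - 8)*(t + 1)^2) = t^2 - 7*t - 8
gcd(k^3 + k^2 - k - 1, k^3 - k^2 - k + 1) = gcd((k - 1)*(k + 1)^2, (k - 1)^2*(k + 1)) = k^2 - 1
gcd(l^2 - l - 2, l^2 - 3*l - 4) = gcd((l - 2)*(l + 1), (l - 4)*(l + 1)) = l + 1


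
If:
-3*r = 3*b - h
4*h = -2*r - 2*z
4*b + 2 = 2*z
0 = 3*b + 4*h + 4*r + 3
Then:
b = 5/23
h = -12/23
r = -9/23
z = 33/23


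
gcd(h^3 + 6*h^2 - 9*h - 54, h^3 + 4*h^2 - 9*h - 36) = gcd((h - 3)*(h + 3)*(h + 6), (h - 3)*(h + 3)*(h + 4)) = h^2 - 9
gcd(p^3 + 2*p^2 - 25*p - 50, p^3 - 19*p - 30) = p^2 - 3*p - 10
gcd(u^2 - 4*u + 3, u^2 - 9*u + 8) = u - 1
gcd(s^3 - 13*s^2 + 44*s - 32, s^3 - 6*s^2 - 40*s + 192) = s^2 - 12*s + 32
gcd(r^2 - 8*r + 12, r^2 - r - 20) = 1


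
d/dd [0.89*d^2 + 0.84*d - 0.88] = 1.78*d + 0.84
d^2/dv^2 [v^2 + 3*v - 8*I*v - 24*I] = 2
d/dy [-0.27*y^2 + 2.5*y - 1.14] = 2.5 - 0.54*y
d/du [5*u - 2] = 5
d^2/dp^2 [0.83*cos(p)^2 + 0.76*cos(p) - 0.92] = -0.76*cos(p) - 1.66*cos(2*p)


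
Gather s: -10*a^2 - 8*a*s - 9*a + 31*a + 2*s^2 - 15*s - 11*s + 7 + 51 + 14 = -10*a^2 + 22*a + 2*s^2 + s*(-8*a - 26) + 72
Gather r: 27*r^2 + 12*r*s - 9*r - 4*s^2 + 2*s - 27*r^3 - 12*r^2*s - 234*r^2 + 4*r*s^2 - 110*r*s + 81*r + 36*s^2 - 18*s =-27*r^3 + r^2*(-12*s - 207) + r*(4*s^2 - 98*s + 72) + 32*s^2 - 16*s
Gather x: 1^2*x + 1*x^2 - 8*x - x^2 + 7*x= 0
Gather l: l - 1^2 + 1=l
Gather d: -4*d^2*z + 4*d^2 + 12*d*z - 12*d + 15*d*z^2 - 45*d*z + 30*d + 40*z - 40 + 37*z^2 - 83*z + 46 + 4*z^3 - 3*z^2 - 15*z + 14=d^2*(4 - 4*z) + d*(15*z^2 - 33*z + 18) + 4*z^3 + 34*z^2 - 58*z + 20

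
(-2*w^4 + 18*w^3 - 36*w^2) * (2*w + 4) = -4*w^5 + 28*w^4 - 144*w^2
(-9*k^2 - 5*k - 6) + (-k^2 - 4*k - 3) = -10*k^2 - 9*k - 9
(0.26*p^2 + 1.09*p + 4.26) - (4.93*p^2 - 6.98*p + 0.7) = -4.67*p^2 + 8.07*p + 3.56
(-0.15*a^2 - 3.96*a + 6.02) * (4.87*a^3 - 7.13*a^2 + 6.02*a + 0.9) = -0.7305*a^5 - 18.2157*a^4 + 56.6492*a^3 - 66.8968*a^2 + 32.6764*a + 5.418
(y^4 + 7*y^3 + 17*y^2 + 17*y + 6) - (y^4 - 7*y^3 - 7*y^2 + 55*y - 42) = 14*y^3 + 24*y^2 - 38*y + 48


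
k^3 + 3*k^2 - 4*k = k*(k - 1)*(k + 4)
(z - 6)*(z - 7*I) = z^2 - 6*z - 7*I*z + 42*I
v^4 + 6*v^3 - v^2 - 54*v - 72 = (v - 3)*(v + 2)*(v + 3)*(v + 4)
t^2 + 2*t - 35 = (t - 5)*(t + 7)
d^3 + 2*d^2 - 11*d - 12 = (d - 3)*(d + 1)*(d + 4)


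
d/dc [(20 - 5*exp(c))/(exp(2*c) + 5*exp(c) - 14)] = 5*((exp(c) - 4)*(2*exp(c) + 5) - exp(2*c) - 5*exp(c) + 14)*exp(c)/(exp(2*c) + 5*exp(c) - 14)^2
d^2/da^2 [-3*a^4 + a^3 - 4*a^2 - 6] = -36*a^2 + 6*a - 8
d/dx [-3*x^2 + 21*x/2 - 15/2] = 21/2 - 6*x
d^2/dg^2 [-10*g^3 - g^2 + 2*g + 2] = -60*g - 2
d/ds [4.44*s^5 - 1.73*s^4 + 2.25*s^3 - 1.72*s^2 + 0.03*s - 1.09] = 22.2*s^4 - 6.92*s^3 + 6.75*s^2 - 3.44*s + 0.03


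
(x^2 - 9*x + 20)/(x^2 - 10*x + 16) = (x^2 - 9*x + 20)/(x^2 - 10*x + 16)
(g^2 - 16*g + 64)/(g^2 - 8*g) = (g - 8)/g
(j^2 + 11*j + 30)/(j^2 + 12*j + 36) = (j + 5)/(j + 6)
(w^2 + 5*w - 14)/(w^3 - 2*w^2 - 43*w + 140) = (w - 2)/(w^2 - 9*w + 20)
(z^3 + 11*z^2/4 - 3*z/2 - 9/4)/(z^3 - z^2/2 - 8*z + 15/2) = (4*z + 3)/(2*(2*z - 5))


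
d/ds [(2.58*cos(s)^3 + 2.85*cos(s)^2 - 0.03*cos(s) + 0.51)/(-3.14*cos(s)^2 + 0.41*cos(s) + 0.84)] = (8.1012*cos(s)^4 - 2.1156*cos(s)^3 - 7.5759*cos(s)^2 - 7.9908*cos(s) + 0.2343)*sin(s)/(9.8596*cos(s)^4 - 2.5748*cos(s)^3 - 5.1071*cos(s)^2 + 0.6888*cos(s) + 0.7056)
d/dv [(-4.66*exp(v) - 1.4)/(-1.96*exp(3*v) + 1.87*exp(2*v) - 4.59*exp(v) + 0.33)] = (-18.2672*exp(3*v) + 0.482200000000001*exp(2*v) + 5.236*exp(v) - 7.9638)*exp(v)/(3.8416*exp(6*v) - 7.3304*exp(5*v) + 21.4897*exp(4*v) - 18.4602*exp(3*v) + 22.3023*exp(2*v) - 3.0294*exp(v) + 0.1089)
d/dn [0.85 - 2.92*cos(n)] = 2.92*sin(n)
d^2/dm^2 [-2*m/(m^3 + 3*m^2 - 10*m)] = 4*(-3*m^2 - 9*m - 19)/(m^6 + 9*m^5 - 3*m^4 - 153*m^3 + 30*m^2 + 900*m - 1000)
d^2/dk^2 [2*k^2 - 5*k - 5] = 4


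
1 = 1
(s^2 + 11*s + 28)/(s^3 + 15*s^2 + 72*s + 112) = 1/(s + 4)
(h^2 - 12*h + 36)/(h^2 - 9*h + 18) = (h - 6)/(h - 3)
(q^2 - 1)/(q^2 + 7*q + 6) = (q - 1)/(q + 6)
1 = 1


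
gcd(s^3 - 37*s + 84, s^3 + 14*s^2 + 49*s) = s + 7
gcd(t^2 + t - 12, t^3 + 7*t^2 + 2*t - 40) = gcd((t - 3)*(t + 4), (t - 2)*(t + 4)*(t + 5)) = t + 4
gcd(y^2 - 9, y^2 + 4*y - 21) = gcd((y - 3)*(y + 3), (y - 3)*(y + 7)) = y - 3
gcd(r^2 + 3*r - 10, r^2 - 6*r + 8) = r - 2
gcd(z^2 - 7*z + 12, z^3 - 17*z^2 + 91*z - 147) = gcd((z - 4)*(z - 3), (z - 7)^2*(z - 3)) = z - 3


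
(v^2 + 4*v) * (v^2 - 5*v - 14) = v^4 - v^3 - 34*v^2 - 56*v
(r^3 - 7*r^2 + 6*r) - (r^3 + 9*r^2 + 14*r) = -16*r^2 - 8*r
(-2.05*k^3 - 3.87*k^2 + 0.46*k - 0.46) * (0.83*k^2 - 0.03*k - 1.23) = -1.7015*k^5 - 3.1506*k^4 + 3.0194*k^3 + 4.3645*k^2 - 0.552*k + 0.5658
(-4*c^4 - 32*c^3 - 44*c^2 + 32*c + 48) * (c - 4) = -4*c^5 - 16*c^4 + 84*c^3 + 208*c^2 - 80*c - 192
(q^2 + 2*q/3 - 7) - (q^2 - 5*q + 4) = 17*q/3 - 11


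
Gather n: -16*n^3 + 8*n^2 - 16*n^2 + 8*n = -16*n^3 - 8*n^2 + 8*n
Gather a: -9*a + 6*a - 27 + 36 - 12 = -3*a - 3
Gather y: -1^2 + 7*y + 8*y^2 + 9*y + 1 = 8*y^2 + 16*y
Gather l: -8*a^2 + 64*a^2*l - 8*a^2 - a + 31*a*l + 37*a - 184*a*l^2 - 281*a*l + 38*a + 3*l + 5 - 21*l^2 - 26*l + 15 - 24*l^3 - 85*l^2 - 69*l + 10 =-16*a^2 + 74*a - 24*l^3 + l^2*(-184*a - 106) + l*(64*a^2 - 250*a - 92) + 30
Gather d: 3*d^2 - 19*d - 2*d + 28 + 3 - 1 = 3*d^2 - 21*d + 30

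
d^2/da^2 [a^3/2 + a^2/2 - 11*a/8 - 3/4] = 3*a + 1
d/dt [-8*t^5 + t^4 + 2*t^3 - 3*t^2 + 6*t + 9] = -40*t^4 + 4*t^3 + 6*t^2 - 6*t + 6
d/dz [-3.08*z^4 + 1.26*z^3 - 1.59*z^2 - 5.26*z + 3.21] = -12.32*z^3 + 3.78*z^2 - 3.18*z - 5.26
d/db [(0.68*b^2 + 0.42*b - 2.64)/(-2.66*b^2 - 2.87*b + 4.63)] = (-0.8344*b^2 - 7.748*b - 5.6322)/(7.0756*b^4 + 15.2684*b^3 - 16.3947*b^2 - 26.5762*b + 21.4369)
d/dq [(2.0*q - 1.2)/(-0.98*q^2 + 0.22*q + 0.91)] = (1.96*q^2 - 2.352*q + 2.084)/(0.9604*q^4 - 0.4312*q^3 - 1.7352*q^2 + 0.4004*q + 0.8281)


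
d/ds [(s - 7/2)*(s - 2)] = 2*s - 11/2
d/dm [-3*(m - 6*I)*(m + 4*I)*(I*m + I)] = -9*I*m^2 - 6*m*(2 + I) - 6 - 72*I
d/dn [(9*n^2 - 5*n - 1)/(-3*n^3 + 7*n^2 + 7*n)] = (27*n^4 - 30*n^3 + 89*n^2 + 14*n + 7)/(n^2*(9*n^4 - 42*n^3 + 7*n^2 + 98*n + 49))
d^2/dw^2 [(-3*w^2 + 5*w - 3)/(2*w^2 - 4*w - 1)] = 2*(-4*w^3 - 54*w^2 + 102*w - 77)/(8*w^6 - 48*w^5 + 84*w^4 - 16*w^3 - 42*w^2 - 12*w - 1)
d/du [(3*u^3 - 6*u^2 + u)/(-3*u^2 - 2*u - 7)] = (-9*u^4 - 12*u^3 - 48*u^2 + 84*u - 7)/(9*u^4 + 12*u^3 + 46*u^2 + 28*u + 49)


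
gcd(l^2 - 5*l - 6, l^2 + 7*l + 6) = l + 1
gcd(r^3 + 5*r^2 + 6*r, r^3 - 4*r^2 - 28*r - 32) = r + 2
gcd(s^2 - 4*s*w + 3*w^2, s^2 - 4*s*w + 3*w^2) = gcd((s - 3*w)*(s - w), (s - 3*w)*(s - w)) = s^2 - 4*s*w + 3*w^2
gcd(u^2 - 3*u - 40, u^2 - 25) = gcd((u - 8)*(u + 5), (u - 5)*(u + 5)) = u + 5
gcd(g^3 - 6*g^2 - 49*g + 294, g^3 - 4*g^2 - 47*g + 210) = g^2 + g - 42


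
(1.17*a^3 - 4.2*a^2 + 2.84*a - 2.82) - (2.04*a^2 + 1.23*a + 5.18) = 1.17*a^3 - 6.24*a^2 + 1.61*a - 8.0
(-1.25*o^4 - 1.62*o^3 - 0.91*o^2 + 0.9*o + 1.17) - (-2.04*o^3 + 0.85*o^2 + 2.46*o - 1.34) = -1.25*o^4 + 0.42*o^3 - 1.76*o^2 - 1.56*o + 2.51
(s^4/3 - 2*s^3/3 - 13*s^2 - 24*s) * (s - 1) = s^5/3 - s^4 - 37*s^3/3 - 11*s^2 + 24*s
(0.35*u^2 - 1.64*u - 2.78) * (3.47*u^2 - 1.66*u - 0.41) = 1.2145*u^4 - 6.2718*u^3 - 7.0677*u^2 + 5.2872*u + 1.1398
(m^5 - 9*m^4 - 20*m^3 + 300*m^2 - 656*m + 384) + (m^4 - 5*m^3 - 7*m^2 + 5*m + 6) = m^5 - 8*m^4 - 25*m^3 + 293*m^2 - 651*m + 390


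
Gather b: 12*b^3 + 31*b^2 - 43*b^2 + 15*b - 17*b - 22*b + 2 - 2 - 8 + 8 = 12*b^3 - 12*b^2 - 24*b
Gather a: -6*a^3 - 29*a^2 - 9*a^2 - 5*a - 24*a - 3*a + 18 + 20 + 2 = -6*a^3 - 38*a^2 - 32*a + 40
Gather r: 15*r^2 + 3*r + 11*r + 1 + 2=15*r^2 + 14*r + 3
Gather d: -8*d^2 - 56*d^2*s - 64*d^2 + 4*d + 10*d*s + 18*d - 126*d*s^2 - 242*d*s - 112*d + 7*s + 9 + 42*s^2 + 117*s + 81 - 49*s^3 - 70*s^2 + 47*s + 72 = d^2*(-56*s - 72) + d*(-126*s^2 - 232*s - 90) - 49*s^3 - 28*s^2 + 171*s + 162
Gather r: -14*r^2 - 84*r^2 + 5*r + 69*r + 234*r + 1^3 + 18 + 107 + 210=-98*r^2 + 308*r + 336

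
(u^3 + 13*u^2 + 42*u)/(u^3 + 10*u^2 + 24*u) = (u + 7)/(u + 4)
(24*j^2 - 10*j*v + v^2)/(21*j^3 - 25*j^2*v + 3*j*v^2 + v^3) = (24*j^2 - 10*j*v + v^2)/(21*j^3 - 25*j^2*v + 3*j*v^2 + v^3)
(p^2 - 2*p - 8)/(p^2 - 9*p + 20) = (p + 2)/(p - 5)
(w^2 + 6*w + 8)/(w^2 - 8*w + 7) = (w^2 + 6*w + 8)/(w^2 - 8*w + 7)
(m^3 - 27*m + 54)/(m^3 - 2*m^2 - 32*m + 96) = (m^2 - 6*m + 9)/(m^2 - 8*m + 16)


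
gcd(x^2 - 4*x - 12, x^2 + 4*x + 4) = x + 2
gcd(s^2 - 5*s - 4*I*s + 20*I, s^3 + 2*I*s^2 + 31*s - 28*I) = s - 4*I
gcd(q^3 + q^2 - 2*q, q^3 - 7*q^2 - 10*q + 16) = q^2 + q - 2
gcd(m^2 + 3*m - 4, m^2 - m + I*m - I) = m - 1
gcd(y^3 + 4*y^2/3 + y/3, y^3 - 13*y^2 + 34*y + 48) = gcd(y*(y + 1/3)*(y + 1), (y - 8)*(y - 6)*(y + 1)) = y + 1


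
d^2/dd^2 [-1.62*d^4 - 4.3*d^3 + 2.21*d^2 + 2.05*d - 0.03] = -19.44*d^2 - 25.8*d + 4.42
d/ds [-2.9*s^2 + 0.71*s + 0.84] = 0.71 - 5.8*s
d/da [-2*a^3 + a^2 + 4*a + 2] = -6*a^2 + 2*a + 4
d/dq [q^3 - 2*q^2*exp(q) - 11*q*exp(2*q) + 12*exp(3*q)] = -2*q^2*exp(q) + 3*q^2 - 22*q*exp(2*q) - 4*q*exp(q) + 36*exp(3*q) - 11*exp(2*q)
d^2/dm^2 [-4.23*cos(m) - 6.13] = 4.23*cos(m)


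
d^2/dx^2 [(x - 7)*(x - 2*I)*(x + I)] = 6*x - 14 - 2*I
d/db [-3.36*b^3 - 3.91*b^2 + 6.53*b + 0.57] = -10.08*b^2 - 7.82*b + 6.53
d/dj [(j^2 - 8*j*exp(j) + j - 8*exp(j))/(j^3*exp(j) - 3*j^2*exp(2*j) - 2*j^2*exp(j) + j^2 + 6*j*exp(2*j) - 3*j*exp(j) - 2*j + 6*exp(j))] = (-(j^2 - 8*j*exp(j) + j - 8*exp(j))*(j^3*exp(j) - 6*j^2*exp(2*j) + j^2*exp(j) + 6*j*exp(2*j) - 7*j*exp(j) + 2*j + 6*exp(2*j) + 3*exp(j) - 2) + (-8*j*exp(j) + 2*j - 16*exp(j) + 1)*(j^3*exp(j) - 3*j^2*exp(2*j) - 2*j^2*exp(j) + j^2 + 6*j*exp(2*j) - 3*j*exp(j) - 2*j + 6*exp(j)))/(j^3*exp(j) - 3*j^2*exp(2*j) - 2*j^2*exp(j) + j^2 + 6*j*exp(2*j) - 3*j*exp(j) - 2*j + 6*exp(j))^2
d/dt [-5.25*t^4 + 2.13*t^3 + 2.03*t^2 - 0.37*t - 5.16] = -21.0*t^3 + 6.39*t^2 + 4.06*t - 0.37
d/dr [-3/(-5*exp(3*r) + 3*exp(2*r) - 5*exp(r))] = 3*(-15*exp(2*r) + 6*exp(r) - 5)*exp(-r)/(5*exp(2*r) - 3*exp(r) + 5)^2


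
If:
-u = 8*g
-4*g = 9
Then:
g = -9/4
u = 18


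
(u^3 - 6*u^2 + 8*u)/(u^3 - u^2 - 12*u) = (u - 2)/(u + 3)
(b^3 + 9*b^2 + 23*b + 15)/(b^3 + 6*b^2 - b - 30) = (b + 1)/(b - 2)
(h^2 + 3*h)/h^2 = (h + 3)/h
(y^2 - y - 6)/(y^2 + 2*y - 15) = (y + 2)/(y + 5)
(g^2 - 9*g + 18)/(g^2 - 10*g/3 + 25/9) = 9*(g^2 - 9*g + 18)/(9*g^2 - 30*g + 25)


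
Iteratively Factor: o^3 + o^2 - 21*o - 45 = (o + 3)*(o^2 - 2*o - 15) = (o + 3)^2*(o - 5)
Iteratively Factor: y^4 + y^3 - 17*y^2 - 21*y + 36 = (y + 3)*(y^3 - 2*y^2 - 11*y + 12) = (y - 4)*(y + 3)*(y^2 + 2*y - 3) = (y - 4)*(y - 1)*(y + 3)*(y + 3)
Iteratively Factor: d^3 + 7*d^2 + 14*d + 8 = (d + 4)*(d^2 + 3*d + 2) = (d + 1)*(d + 4)*(d + 2)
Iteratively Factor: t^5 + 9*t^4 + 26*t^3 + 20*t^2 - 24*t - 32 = (t + 4)*(t^4 + 5*t^3 + 6*t^2 - 4*t - 8) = (t - 1)*(t + 4)*(t^3 + 6*t^2 + 12*t + 8) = (t - 1)*(t + 2)*(t + 4)*(t^2 + 4*t + 4) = (t - 1)*(t + 2)^2*(t + 4)*(t + 2)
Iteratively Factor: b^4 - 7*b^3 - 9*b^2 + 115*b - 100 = (b + 4)*(b^3 - 11*b^2 + 35*b - 25) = (b - 1)*(b + 4)*(b^2 - 10*b + 25) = (b - 5)*(b - 1)*(b + 4)*(b - 5)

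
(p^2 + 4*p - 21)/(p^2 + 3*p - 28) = (p - 3)/(p - 4)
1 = 1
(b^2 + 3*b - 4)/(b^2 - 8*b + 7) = (b + 4)/(b - 7)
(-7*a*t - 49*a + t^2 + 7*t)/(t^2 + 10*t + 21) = (-7*a + t)/(t + 3)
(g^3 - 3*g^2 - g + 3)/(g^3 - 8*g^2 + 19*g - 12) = (g + 1)/(g - 4)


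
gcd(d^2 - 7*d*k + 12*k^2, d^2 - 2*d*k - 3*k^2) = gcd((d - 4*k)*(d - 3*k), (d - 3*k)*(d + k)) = d - 3*k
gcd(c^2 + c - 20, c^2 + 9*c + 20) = c + 5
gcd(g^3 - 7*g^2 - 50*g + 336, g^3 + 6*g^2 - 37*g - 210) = g^2 + g - 42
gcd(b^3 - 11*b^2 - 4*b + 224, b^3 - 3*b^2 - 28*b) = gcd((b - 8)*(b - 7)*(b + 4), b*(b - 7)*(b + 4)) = b^2 - 3*b - 28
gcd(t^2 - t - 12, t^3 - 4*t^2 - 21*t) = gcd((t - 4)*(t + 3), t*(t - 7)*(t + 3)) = t + 3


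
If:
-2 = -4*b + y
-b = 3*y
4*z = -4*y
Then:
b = 6/13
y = -2/13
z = 2/13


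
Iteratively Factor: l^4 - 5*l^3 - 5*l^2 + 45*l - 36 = (l - 4)*(l^3 - l^2 - 9*l + 9) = (l - 4)*(l - 1)*(l^2 - 9) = (l - 4)*(l - 1)*(l + 3)*(l - 3)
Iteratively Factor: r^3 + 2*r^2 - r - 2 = (r + 1)*(r^2 + r - 2) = (r - 1)*(r + 1)*(r + 2)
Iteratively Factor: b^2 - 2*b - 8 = (b + 2)*(b - 4)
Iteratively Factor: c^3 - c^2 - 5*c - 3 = (c - 3)*(c^2 + 2*c + 1) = (c - 3)*(c + 1)*(c + 1)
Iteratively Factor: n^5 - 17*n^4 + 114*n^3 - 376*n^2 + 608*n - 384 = (n - 2)*(n^4 - 15*n^3 + 84*n^2 - 208*n + 192) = (n - 4)*(n - 2)*(n^3 - 11*n^2 + 40*n - 48) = (n - 4)^2*(n - 2)*(n^2 - 7*n + 12) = (n - 4)^3*(n - 2)*(n - 3)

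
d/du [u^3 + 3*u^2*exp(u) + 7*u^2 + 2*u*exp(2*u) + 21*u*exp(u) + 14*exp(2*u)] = 3*u^2*exp(u) + 3*u^2 + 4*u*exp(2*u) + 27*u*exp(u) + 14*u + 30*exp(2*u) + 21*exp(u)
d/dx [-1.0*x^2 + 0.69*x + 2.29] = 0.69 - 2.0*x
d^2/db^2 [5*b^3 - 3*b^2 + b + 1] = 30*b - 6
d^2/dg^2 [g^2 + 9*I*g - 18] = 2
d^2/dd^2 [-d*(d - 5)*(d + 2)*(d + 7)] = -12*d^2 - 24*d + 62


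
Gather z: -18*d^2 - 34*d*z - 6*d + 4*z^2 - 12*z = -18*d^2 - 6*d + 4*z^2 + z*(-34*d - 12)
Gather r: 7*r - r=6*r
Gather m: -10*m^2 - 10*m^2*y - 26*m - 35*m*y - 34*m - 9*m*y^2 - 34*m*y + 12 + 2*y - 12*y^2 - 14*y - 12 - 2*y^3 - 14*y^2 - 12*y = m^2*(-10*y - 10) + m*(-9*y^2 - 69*y - 60) - 2*y^3 - 26*y^2 - 24*y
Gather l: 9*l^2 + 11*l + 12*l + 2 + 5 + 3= 9*l^2 + 23*l + 10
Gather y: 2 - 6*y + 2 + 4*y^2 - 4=4*y^2 - 6*y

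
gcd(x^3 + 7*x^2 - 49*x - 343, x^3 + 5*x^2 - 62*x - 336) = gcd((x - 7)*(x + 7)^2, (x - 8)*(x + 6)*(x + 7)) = x + 7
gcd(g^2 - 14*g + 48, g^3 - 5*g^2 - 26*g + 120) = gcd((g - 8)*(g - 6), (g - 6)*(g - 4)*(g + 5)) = g - 6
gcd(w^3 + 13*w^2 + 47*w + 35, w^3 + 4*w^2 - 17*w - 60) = w + 5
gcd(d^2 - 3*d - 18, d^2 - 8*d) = 1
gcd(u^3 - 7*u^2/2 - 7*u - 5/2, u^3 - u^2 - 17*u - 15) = u^2 - 4*u - 5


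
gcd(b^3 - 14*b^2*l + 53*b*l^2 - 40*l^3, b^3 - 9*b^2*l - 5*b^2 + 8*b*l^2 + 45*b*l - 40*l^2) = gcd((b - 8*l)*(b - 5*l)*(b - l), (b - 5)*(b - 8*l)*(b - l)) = b^2 - 9*b*l + 8*l^2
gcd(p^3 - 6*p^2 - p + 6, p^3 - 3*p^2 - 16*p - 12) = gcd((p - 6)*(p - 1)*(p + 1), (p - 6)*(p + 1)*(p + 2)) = p^2 - 5*p - 6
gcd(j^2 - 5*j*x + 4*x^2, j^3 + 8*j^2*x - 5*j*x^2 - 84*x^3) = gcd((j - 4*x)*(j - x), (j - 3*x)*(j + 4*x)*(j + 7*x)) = 1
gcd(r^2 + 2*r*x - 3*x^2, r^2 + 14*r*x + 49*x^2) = 1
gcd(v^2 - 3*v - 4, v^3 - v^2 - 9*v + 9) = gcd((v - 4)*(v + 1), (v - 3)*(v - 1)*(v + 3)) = 1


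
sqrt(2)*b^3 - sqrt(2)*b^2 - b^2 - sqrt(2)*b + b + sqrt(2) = (b - 1)*(b - sqrt(2))*(sqrt(2)*b + 1)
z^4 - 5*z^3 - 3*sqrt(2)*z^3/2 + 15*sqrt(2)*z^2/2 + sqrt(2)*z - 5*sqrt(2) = (z - 5)*(z - sqrt(2))^2*(z + sqrt(2)/2)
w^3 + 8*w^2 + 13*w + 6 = (w + 1)^2*(w + 6)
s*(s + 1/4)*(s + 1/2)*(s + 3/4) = s^4 + 3*s^3/2 + 11*s^2/16 + 3*s/32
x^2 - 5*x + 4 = (x - 4)*(x - 1)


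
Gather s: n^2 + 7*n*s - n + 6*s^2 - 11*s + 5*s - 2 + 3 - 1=n^2 - n + 6*s^2 + s*(7*n - 6)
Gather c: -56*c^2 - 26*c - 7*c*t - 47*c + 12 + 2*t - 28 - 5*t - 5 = -56*c^2 + c*(-7*t - 73) - 3*t - 21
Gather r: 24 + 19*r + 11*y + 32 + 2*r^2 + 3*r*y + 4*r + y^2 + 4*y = 2*r^2 + r*(3*y + 23) + y^2 + 15*y + 56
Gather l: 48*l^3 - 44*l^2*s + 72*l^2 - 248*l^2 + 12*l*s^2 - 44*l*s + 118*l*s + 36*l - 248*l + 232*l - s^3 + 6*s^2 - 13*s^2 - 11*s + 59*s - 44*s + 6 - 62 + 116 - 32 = 48*l^3 + l^2*(-44*s - 176) + l*(12*s^2 + 74*s + 20) - s^3 - 7*s^2 + 4*s + 28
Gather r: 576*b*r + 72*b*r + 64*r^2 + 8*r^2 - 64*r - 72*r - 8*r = 72*r^2 + r*(648*b - 144)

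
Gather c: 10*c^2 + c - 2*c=10*c^2 - c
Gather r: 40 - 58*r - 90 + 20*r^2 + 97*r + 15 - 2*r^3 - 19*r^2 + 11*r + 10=-2*r^3 + r^2 + 50*r - 25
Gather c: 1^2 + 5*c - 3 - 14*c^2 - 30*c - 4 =-14*c^2 - 25*c - 6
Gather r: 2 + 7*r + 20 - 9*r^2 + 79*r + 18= -9*r^2 + 86*r + 40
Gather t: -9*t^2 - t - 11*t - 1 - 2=-9*t^2 - 12*t - 3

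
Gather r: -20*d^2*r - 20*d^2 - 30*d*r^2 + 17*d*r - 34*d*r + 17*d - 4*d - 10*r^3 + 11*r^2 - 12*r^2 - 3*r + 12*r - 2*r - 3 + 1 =-20*d^2 + 13*d - 10*r^3 + r^2*(-30*d - 1) + r*(-20*d^2 - 17*d + 7) - 2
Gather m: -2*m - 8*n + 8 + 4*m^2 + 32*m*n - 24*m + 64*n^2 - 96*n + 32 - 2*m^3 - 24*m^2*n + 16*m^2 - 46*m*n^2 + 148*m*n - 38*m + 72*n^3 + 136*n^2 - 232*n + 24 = -2*m^3 + m^2*(20 - 24*n) + m*(-46*n^2 + 180*n - 64) + 72*n^3 + 200*n^2 - 336*n + 64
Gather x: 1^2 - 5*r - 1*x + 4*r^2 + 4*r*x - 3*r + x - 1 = 4*r^2 + 4*r*x - 8*r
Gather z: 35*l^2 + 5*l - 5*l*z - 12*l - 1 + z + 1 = 35*l^2 - 7*l + z*(1 - 5*l)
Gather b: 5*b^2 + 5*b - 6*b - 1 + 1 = 5*b^2 - b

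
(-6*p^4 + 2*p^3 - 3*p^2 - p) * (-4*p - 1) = 24*p^5 - 2*p^4 + 10*p^3 + 7*p^2 + p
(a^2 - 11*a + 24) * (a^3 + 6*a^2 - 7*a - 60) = a^5 - 5*a^4 - 49*a^3 + 161*a^2 + 492*a - 1440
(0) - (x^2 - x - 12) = -x^2 + x + 12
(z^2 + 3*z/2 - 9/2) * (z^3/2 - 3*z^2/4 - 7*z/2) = z^5/2 - 55*z^3/8 - 15*z^2/8 + 63*z/4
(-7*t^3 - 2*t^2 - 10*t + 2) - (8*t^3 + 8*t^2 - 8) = -15*t^3 - 10*t^2 - 10*t + 10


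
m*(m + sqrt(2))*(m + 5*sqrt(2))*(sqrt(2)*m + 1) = sqrt(2)*m^4 + 13*m^3 + 16*sqrt(2)*m^2 + 10*m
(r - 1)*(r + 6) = r^2 + 5*r - 6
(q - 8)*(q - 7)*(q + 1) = q^3 - 14*q^2 + 41*q + 56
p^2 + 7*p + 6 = (p + 1)*(p + 6)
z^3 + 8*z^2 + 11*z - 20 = (z - 1)*(z + 4)*(z + 5)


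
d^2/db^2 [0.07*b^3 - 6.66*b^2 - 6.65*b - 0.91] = 0.42*b - 13.32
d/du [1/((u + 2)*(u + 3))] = (-2*u - 5)/(u^4 + 10*u^3 + 37*u^2 + 60*u + 36)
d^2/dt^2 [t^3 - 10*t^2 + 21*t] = 6*t - 20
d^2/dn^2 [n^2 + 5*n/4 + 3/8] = 2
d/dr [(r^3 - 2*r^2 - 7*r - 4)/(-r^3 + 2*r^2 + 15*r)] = 4*(4*r^3 - 7*r^2 + 4*r + 15)/(r^2*(r^4 - 4*r^3 - 26*r^2 + 60*r + 225))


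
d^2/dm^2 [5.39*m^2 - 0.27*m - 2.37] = 10.7800000000000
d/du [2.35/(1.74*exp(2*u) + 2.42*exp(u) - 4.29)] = (-8.178*exp(u) - 5.687)*exp(u)/(1.74*exp(2*u) + 2.42*exp(u) - 4.29)^2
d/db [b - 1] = 1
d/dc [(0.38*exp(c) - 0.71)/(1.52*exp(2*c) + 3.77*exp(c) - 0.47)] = (-0.5776*exp(2*c) + 2.1584*exp(c) + 2.4981)*exp(c)/(2.3104*exp(4*c) + 11.4608*exp(3*c) + 12.7841*exp(2*c) - 3.5438*exp(c) + 0.2209)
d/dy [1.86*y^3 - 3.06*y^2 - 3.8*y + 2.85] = 5.58*y^2 - 6.12*y - 3.8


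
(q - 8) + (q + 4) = 2*q - 4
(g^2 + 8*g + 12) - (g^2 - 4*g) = 12*g + 12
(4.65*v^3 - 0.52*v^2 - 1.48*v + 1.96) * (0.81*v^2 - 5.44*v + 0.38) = 3.7665*v^5 - 25.7172*v^4 + 3.397*v^3 + 9.4412*v^2 - 11.2248*v + 0.7448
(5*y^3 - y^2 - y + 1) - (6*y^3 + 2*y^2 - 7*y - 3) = -y^3 - 3*y^2 + 6*y + 4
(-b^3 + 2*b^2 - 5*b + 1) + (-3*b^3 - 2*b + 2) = -4*b^3 + 2*b^2 - 7*b + 3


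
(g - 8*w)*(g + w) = g^2 - 7*g*w - 8*w^2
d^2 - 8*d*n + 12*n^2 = (d - 6*n)*(d - 2*n)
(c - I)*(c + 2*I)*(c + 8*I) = c^3 + 9*I*c^2 - 6*c + 16*I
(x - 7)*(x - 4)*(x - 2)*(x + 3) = x^4 - 10*x^3 + 11*x^2 + 94*x - 168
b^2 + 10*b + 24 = (b + 4)*(b + 6)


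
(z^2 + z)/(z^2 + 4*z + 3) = z/(z + 3)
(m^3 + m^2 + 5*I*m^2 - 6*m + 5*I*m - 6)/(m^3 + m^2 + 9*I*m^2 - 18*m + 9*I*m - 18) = (m + 2*I)/(m + 6*I)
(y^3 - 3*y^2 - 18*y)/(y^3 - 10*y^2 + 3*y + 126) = y/(y - 7)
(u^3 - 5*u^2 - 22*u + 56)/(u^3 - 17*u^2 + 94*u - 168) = (u^2 + 2*u - 8)/(u^2 - 10*u + 24)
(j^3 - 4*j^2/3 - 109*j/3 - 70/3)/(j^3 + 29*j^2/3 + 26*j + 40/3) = (j - 7)/(j + 4)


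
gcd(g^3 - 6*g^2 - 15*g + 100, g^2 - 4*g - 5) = g - 5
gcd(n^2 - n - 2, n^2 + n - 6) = n - 2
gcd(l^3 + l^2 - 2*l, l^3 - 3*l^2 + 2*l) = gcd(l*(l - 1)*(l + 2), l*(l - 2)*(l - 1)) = l^2 - l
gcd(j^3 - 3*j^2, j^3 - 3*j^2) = j^3 - 3*j^2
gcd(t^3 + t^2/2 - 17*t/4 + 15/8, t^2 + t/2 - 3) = t - 3/2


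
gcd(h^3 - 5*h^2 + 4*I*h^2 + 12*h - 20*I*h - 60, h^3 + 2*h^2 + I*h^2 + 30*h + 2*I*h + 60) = h + 6*I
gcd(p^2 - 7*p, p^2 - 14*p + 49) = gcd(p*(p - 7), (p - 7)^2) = p - 7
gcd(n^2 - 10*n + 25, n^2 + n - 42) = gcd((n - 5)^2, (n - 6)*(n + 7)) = 1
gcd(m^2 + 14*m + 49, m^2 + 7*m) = m + 7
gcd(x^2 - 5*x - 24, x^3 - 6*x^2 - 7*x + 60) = x + 3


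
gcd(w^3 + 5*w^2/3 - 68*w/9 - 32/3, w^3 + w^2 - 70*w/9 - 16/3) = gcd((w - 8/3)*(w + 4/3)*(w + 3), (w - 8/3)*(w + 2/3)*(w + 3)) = w^2 + w/3 - 8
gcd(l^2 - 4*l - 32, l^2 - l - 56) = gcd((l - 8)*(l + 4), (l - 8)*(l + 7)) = l - 8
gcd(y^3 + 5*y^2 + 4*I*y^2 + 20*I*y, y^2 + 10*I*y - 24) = y + 4*I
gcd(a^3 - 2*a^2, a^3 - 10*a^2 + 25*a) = a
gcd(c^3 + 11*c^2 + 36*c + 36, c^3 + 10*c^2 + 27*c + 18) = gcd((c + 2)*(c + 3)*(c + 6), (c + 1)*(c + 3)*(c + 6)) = c^2 + 9*c + 18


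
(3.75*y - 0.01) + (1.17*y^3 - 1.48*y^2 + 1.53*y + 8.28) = 1.17*y^3 - 1.48*y^2 + 5.28*y + 8.27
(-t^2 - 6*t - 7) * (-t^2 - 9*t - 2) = t^4 + 15*t^3 + 63*t^2 + 75*t + 14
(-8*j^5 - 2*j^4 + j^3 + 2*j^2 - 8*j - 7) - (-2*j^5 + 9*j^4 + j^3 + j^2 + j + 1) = -6*j^5 - 11*j^4 + j^2 - 9*j - 8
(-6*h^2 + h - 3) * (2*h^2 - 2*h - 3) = -12*h^4 + 14*h^3 + 10*h^2 + 3*h + 9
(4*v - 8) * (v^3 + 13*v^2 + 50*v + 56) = 4*v^4 + 44*v^3 + 96*v^2 - 176*v - 448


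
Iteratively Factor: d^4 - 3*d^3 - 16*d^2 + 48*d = (d - 4)*(d^3 + d^2 - 12*d) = (d - 4)*(d - 3)*(d^2 + 4*d) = (d - 4)*(d - 3)*(d + 4)*(d)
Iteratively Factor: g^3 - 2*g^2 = (g - 2)*(g^2) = g*(g - 2)*(g)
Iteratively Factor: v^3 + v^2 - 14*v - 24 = (v + 2)*(v^2 - v - 12) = (v + 2)*(v + 3)*(v - 4)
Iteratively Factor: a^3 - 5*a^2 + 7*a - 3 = (a - 3)*(a^2 - 2*a + 1) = (a - 3)*(a - 1)*(a - 1)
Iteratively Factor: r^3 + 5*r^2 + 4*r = (r + 1)*(r^2 + 4*r) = (r + 1)*(r + 4)*(r)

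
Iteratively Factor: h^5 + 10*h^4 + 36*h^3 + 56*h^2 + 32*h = (h + 2)*(h^4 + 8*h^3 + 20*h^2 + 16*h) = (h + 2)^2*(h^3 + 6*h^2 + 8*h) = (h + 2)^2*(h + 4)*(h^2 + 2*h) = (h + 2)^3*(h + 4)*(h)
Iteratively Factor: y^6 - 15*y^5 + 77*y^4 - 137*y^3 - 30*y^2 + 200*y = (y - 5)*(y^5 - 10*y^4 + 27*y^3 - 2*y^2 - 40*y) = (y - 5)*(y - 4)*(y^4 - 6*y^3 + 3*y^2 + 10*y) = y*(y - 5)*(y - 4)*(y^3 - 6*y^2 + 3*y + 10) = y*(y - 5)*(y - 4)*(y + 1)*(y^2 - 7*y + 10) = y*(y - 5)^2*(y - 4)*(y + 1)*(y - 2)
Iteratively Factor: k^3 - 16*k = (k)*(k^2 - 16) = k*(k + 4)*(k - 4)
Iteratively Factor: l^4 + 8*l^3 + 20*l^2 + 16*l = (l)*(l^3 + 8*l^2 + 20*l + 16) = l*(l + 4)*(l^2 + 4*l + 4) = l*(l + 2)*(l + 4)*(l + 2)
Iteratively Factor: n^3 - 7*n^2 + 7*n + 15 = (n + 1)*(n^2 - 8*n + 15) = (n - 3)*(n + 1)*(n - 5)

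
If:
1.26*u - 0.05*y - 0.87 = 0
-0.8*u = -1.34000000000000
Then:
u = 1.68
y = 24.81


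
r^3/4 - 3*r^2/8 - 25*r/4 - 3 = (r/4 + 1)*(r - 6)*(r + 1/2)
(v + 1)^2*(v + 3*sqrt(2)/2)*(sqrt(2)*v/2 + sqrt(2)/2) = sqrt(2)*v^4/2 + 3*v^3/2 + 3*sqrt(2)*v^3/2 + 3*sqrt(2)*v^2/2 + 9*v^2/2 + sqrt(2)*v/2 + 9*v/2 + 3/2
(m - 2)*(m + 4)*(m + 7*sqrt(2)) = m^3 + 2*m^2 + 7*sqrt(2)*m^2 - 8*m + 14*sqrt(2)*m - 56*sqrt(2)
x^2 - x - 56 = (x - 8)*(x + 7)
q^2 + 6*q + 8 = (q + 2)*(q + 4)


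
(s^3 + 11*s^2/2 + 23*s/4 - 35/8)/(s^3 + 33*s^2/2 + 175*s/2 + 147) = (s^2 + 2*s - 5/4)/(s^2 + 13*s + 42)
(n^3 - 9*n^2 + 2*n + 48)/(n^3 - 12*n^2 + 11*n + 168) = (n^2 - n - 6)/(n^2 - 4*n - 21)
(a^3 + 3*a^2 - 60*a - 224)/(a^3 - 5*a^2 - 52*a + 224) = (a + 4)/(a - 4)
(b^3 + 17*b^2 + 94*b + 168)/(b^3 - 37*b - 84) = (b^2 + 13*b + 42)/(b^2 - 4*b - 21)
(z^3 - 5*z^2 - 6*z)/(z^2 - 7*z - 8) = z*(z - 6)/(z - 8)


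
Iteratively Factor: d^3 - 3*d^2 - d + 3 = (d - 3)*(d^2 - 1) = (d - 3)*(d - 1)*(d + 1)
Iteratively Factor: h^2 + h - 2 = (h + 2)*(h - 1)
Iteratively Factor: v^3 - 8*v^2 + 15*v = (v - 5)*(v^2 - 3*v) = v*(v - 5)*(v - 3)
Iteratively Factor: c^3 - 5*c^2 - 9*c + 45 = (c - 5)*(c^2 - 9) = (c - 5)*(c + 3)*(c - 3)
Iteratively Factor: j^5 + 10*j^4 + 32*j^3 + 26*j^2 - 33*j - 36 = (j - 1)*(j^4 + 11*j^3 + 43*j^2 + 69*j + 36) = (j - 1)*(j + 1)*(j^3 + 10*j^2 + 33*j + 36) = (j - 1)*(j + 1)*(j + 3)*(j^2 + 7*j + 12) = (j - 1)*(j + 1)*(j + 3)*(j + 4)*(j + 3)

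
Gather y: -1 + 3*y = 3*y - 1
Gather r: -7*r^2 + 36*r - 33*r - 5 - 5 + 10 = -7*r^2 + 3*r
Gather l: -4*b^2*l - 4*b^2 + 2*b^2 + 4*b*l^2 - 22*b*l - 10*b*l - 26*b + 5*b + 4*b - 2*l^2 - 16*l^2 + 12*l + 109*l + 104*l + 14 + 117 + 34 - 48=-2*b^2 - 17*b + l^2*(4*b - 18) + l*(-4*b^2 - 32*b + 225) + 117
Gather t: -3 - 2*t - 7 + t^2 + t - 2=t^2 - t - 12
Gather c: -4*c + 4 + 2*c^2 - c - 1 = 2*c^2 - 5*c + 3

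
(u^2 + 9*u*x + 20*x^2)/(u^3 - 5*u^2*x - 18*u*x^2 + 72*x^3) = (u + 5*x)/(u^2 - 9*u*x + 18*x^2)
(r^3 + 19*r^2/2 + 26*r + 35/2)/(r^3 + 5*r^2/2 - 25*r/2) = (2*r^2 + 9*r + 7)/(r*(2*r - 5))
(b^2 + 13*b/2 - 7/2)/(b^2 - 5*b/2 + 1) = (b + 7)/(b - 2)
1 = 1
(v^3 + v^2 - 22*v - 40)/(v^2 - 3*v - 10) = v + 4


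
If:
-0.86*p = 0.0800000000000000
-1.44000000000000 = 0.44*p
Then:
No Solution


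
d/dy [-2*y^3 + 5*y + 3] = 5 - 6*y^2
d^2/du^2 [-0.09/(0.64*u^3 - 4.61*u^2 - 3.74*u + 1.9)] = ((0.3456*u - 0.8298)*(0.64*u^3 - 4.61*u^2 - 3.74*u + 1.9) - 0.09*(-3.84*u^2 + 18.44*u + 7.48)*(-1.92*u^2 + 9.22*u + 3.74))/(0.64*u^3 - 4.61*u^2 - 3.74*u + 1.9)^3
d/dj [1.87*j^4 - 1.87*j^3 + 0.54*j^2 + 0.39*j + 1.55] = 7.48*j^3 - 5.61*j^2 + 1.08*j + 0.39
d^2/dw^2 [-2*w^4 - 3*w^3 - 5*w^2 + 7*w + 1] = -24*w^2 - 18*w - 10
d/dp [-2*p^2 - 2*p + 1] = -4*p - 2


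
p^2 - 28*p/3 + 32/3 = (p - 8)*(p - 4/3)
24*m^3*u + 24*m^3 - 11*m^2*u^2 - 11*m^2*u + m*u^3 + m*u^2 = (-8*m + u)*(-3*m + u)*(m*u + m)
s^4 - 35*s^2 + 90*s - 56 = (s - 4)*(s - 2)*(s - 1)*(s + 7)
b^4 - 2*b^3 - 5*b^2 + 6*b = b*(b - 3)*(b - 1)*(b + 2)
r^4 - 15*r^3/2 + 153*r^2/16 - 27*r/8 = r*(r - 6)*(r - 3/4)^2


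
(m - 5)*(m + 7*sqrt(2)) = m^2 - 5*m + 7*sqrt(2)*m - 35*sqrt(2)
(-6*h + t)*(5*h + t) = -30*h^2 - h*t + t^2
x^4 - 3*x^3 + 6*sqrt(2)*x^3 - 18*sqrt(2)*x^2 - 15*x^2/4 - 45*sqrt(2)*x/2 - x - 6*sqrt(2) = (x - 4)*(x + 1/2)^2*(x + 6*sqrt(2))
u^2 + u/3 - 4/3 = (u - 1)*(u + 4/3)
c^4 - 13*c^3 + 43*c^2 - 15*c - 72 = (c - 8)*(c - 3)^2*(c + 1)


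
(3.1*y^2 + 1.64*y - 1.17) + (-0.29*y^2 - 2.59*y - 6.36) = 2.81*y^2 - 0.95*y - 7.53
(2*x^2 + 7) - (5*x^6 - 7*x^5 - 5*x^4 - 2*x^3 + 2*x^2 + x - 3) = -5*x^6 + 7*x^5 + 5*x^4 + 2*x^3 - x + 10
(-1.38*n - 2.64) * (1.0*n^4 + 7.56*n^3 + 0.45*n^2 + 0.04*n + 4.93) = -1.38*n^5 - 13.0728*n^4 - 20.5794*n^3 - 1.2432*n^2 - 6.909*n - 13.0152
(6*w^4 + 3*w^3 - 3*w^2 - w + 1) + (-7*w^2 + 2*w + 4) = 6*w^4 + 3*w^3 - 10*w^2 + w + 5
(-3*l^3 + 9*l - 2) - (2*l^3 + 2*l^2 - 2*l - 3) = -5*l^3 - 2*l^2 + 11*l + 1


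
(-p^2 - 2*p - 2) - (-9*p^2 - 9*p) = 8*p^2 + 7*p - 2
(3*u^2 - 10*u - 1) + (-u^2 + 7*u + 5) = 2*u^2 - 3*u + 4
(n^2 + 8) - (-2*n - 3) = n^2 + 2*n + 11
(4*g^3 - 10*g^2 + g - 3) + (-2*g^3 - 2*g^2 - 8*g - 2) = 2*g^3 - 12*g^2 - 7*g - 5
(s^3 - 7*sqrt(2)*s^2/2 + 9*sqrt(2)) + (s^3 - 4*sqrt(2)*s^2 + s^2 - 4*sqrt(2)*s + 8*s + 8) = 2*s^3 - 15*sqrt(2)*s^2/2 + s^2 - 4*sqrt(2)*s + 8*s + 8 + 9*sqrt(2)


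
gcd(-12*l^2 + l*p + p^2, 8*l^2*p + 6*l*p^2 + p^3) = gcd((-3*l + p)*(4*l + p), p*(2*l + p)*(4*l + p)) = 4*l + p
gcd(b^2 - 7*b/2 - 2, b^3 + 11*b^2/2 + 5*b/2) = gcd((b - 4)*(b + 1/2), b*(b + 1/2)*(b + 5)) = b + 1/2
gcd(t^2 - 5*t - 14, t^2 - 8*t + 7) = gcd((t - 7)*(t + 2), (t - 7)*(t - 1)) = t - 7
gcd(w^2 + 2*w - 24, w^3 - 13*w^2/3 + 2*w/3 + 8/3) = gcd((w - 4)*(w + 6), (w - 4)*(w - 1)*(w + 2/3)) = w - 4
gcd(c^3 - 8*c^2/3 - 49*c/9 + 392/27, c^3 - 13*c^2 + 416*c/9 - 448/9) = c^2 - 5*c + 56/9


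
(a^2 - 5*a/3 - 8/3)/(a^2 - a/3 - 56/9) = 3*(a + 1)/(3*a + 7)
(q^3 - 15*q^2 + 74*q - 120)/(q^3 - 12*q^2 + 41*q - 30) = (q - 4)/(q - 1)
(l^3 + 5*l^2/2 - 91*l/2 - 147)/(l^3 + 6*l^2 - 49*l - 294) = (l + 7/2)/(l + 7)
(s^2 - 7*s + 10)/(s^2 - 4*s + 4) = (s - 5)/(s - 2)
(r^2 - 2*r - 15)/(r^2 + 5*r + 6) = (r - 5)/(r + 2)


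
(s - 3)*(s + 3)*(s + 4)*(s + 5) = s^4 + 9*s^3 + 11*s^2 - 81*s - 180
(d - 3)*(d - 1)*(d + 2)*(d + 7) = d^4 + 5*d^3 - 19*d^2 - 29*d + 42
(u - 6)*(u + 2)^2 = u^3 - 2*u^2 - 20*u - 24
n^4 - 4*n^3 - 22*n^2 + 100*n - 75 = (n - 5)*(n - 3)*(n - 1)*(n + 5)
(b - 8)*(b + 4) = b^2 - 4*b - 32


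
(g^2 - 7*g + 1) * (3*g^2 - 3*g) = 3*g^4 - 24*g^3 + 24*g^2 - 3*g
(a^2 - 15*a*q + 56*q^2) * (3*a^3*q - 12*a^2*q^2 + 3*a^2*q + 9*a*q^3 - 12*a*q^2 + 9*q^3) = 3*a^5*q - 57*a^4*q^2 + 3*a^4*q + 357*a^3*q^3 - 57*a^3*q^2 - 807*a^2*q^4 + 357*a^2*q^3 + 504*a*q^5 - 807*a*q^4 + 504*q^5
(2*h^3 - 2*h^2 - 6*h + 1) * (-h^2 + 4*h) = -2*h^5 + 10*h^4 - 2*h^3 - 25*h^2 + 4*h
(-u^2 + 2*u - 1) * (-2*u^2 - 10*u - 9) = 2*u^4 + 6*u^3 - 9*u^2 - 8*u + 9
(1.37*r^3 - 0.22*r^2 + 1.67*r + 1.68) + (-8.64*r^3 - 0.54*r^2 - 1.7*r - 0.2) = -7.27*r^3 - 0.76*r^2 - 0.03*r + 1.48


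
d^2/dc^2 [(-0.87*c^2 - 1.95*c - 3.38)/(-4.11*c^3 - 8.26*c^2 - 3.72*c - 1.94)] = (29.392254*c^6 + 197.63757*c^5 + 1002.532572*c^4 + 1891.818708*c^3 + 1423.495776*c^2 + 273.961584*c - 36.3742159999999)/(69.426531*c^9 + 418.586238*c^8 + 1029.762144*c^7 + 1419.60475*c^6 + 1327.209192*c^5 + 917.966472*c^4 + 455.548644*c^3 + 173.801496*c^2 + 42.001776*c + 7.301384)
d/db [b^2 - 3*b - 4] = 2*b - 3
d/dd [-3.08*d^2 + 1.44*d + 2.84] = 1.44 - 6.16*d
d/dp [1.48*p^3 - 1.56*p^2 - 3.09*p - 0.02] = 4.44*p^2 - 3.12*p - 3.09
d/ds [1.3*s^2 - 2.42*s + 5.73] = 2.6*s - 2.42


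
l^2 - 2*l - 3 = (l - 3)*(l + 1)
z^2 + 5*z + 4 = (z + 1)*(z + 4)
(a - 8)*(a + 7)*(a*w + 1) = a^3*w - a^2*w + a^2 - 56*a*w - a - 56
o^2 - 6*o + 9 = (o - 3)^2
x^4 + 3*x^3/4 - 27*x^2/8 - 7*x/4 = x*(x - 7/4)*(x + 1/2)*(x + 2)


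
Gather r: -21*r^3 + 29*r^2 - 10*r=-21*r^3 + 29*r^2 - 10*r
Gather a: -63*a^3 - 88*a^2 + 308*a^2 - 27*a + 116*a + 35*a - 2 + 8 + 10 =-63*a^3 + 220*a^2 + 124*a + 16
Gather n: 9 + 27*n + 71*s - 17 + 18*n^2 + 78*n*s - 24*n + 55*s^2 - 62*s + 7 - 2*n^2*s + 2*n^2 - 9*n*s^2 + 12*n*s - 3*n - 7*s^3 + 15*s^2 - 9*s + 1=n^2*(20 - 2*s) + n*(-9*s^2 + 90*s) - 7*s^3 + 70*s^2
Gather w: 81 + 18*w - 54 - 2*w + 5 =16*w + 32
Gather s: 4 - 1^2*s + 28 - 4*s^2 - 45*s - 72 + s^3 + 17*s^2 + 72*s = s^3 + 13*s^2 + 26*s - 40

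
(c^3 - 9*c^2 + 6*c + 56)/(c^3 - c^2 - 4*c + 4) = (c^2 - 11*c + 28)/(c^2 - 3*c + 2)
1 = 1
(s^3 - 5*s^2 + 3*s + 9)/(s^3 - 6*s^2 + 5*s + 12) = (s - 3)/(s - 4)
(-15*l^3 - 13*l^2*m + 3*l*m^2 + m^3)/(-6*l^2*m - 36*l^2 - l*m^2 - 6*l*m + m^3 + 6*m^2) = (5*l^2 + 6*l*m + m^2)/(2*l*m + 12*l + m^2 + 6*m)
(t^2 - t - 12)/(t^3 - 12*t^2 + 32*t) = (t + 3)/(t*(t - 8))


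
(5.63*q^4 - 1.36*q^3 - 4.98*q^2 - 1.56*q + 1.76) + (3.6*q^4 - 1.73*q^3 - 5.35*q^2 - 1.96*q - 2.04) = 9.23*q^4 - 3.09*q^3 - 10.33*q^2 - 3.52*q - 0.28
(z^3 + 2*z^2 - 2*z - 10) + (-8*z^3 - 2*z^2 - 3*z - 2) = -7*z^3 - 5*z - 12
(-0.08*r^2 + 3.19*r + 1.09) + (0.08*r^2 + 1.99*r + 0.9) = 5.18*r + 1.99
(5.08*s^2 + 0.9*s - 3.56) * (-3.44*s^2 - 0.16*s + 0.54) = -17.4752*s^4 - 3.9088*s^3 + 14.8456*s^2 + 1.0556*s - 1.9224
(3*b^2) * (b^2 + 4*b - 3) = 3*b^4 + 12*b^3 - 9*b^2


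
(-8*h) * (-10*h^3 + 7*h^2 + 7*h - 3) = 80*h^4 - 56*h^3 - 56*h^2 + 24*h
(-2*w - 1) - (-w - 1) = -w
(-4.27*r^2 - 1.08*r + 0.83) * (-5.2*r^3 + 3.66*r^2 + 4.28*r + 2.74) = 22.204*r^5 - 10.0122*r^4 - 26.5444*r^3 - 13.2844*r^2 + 0.5932*r + 2.2742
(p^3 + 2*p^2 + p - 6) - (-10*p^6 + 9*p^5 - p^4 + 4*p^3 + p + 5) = 10*p^6 - 9*p^5 + p^4 - 3*p^3 + 2*p^2 - 11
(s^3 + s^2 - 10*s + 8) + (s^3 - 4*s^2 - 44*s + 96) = 2*s^3 - 3*s^2 - 54*s + 104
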